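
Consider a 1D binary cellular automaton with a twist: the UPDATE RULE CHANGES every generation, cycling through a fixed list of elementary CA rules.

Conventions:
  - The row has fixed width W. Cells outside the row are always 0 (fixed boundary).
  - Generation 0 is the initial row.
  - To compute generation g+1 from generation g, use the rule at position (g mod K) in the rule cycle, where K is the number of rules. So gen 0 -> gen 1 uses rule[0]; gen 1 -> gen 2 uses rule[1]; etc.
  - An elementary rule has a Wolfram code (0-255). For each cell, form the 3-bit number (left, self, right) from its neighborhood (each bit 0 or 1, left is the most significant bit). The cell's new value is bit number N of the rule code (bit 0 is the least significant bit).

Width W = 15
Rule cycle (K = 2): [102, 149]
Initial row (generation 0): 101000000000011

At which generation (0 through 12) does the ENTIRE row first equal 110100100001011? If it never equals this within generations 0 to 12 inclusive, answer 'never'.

Gen 0: 101000000000011
Gen 1 (rule 102): 111000000000101
Gen 2 (rule 149): 010111111110101
Gen 3 (rule 102): 111000000011111
Gen 4 (rule 149): 010111111001110
Gen 5 (rule 102): 111000001010010
Gen 6 (rule 149): 010111101011011
Gen 7 (rule 102): 111000111101101
Gen 8 (rule 149): 010110011000001
Gen 9 (rule 102): 111010101000011
Gen 10 (rule 149): 010010101111000
Gen 11 (rule 102): 110111110001000
Gen 12 (rule 149): 000011101101111

Answer: never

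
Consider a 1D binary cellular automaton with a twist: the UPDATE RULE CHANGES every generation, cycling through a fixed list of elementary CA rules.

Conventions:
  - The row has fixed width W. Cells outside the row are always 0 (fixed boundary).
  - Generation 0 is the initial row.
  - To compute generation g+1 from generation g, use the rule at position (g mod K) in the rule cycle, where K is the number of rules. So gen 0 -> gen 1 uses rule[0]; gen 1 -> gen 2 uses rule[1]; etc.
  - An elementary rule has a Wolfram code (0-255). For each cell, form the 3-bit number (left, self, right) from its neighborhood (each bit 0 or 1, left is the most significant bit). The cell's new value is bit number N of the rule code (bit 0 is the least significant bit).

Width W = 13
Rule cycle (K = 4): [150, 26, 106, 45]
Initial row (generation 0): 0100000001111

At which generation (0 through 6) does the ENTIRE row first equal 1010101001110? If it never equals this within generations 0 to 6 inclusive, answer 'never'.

Gen 0: 0100000001111
Gen 1 (rule 150): 1110000010110
Gen 2 (rule 26): 1001000100101
Gen 3 (rule 106): 0010001001010
Gen 4 (rule 45): 1010101001110
Gen 5 (rule 150): 1010101110101
Gen 6 (rule 26): 0000001000000

Answer: 4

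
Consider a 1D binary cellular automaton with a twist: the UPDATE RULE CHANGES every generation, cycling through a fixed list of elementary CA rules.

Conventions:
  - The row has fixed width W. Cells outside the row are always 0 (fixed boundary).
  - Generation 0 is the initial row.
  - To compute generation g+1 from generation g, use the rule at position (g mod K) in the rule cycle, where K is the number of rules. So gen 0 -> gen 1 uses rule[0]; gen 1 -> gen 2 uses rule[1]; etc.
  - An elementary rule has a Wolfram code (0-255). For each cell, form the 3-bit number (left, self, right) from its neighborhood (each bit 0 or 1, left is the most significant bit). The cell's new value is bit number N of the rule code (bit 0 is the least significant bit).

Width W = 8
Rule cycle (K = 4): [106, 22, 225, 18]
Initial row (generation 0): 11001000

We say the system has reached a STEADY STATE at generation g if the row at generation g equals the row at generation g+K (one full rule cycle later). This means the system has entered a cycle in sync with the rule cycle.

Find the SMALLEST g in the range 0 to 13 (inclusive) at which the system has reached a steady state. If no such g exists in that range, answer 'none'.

Answer: 13

Derivation:
Gen 0: 11001000
Gen 1 (rule 106): 11010000
Gen 2 (rule 22): 00011000
Gen 3 (rule 225): 11001011
Gen 4 (rule 18): 00110000
Gen 5 (rule 106): 01110000
Gen 6 (rule 22): 10001000
Gen 7 (rule 225): 00100011
Gen 8 (rule 18): 01010100
Gen 9 (rule 106): 10101000
Gen 10 (rule 22): 10101100
Gen 11 (rule 225): 01010101
Gen 12 (rule 18): 10000000
Gen 13 (rule 106): 00000000
Gen 14 (rule 22): 00000000
Gen 15 (rule 225): 11111111
Gen 16 (rule 18): 00000000
Gen 17 (rule 106): 00000000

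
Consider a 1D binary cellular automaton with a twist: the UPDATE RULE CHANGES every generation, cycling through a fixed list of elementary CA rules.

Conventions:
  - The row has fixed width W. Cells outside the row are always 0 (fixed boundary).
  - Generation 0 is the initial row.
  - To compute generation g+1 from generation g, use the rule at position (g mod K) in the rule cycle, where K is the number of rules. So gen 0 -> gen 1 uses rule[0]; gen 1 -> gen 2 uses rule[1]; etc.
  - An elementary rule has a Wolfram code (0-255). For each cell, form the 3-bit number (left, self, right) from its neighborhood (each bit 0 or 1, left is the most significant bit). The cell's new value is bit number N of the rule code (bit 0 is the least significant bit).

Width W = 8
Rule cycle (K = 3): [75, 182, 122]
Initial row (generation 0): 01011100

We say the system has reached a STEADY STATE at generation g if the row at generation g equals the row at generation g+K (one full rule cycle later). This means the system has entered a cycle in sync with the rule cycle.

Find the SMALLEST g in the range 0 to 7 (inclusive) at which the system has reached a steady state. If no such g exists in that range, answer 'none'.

Answer: 6

Derivation:
Gen 0: 01011100
Gen 1 (rule 75): 10010101
Gen 2 (rule 182): 11111111
Gen 3 (rule 122): 10000001
Gen 4 (rule 75): 00111110
Gen 5 (rule 182): 01011101
Gen 6 (rule 122): 10110110
Gen 7 (rule 75): 00110110
Gen 8 (rule 182): 01001001
Gen 9 (rule 122): 10110110
Gen 10 (rule 75): 00110110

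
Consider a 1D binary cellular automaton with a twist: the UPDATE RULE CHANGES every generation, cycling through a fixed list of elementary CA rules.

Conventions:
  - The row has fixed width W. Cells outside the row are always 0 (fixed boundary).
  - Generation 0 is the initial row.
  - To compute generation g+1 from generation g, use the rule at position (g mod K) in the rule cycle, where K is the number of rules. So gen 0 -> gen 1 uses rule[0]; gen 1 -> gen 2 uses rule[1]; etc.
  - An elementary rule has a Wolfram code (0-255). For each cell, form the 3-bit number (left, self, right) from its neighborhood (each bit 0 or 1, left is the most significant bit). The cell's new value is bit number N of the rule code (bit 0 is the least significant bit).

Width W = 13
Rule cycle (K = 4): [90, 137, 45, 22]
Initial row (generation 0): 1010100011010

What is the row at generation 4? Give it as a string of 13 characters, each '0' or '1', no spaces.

Answer: 1100110111000

Derivation:
Gen 0: 1010100011010
Gen 1 (rule 90): 0000010111001
Gen 2 (rule 137): 1111000110000
Gen 3 (rule 45): 1000010100111
Gen 4 (rule 22): 1100110111000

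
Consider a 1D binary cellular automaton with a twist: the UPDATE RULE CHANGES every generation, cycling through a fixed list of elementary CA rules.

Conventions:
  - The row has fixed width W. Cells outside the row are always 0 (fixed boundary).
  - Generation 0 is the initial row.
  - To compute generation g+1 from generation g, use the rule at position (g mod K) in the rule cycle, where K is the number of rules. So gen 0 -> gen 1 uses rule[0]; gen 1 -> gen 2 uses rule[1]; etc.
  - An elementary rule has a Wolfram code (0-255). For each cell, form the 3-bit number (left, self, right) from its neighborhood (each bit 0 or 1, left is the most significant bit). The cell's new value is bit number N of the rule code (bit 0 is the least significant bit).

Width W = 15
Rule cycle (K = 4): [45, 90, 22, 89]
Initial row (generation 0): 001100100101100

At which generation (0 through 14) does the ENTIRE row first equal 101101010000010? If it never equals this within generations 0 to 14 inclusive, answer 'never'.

Answer: 6

Derivation:
Gen 0: 001100100101100
Gen 1 (rule 45): 101000100111001
Gen 2 (rule 90): 000101011101110
Gen 3 (rule 22): 001101000000001
Gen 4 (rule 89): 101100111111100
Gen 5 (rule 45): 111000100000001
Gen 6 (rule 90): 101101010000010
Gen 7 (rule 22): 100001011000111
Gen 8 (rule 89): 011100011110101
Gen 9 (rule 45): 010001010001111
Gen 10 (rule 90): 101010001011001
Gen 11 (rule 22): 101011011000111
Gen 12 (rule 89): 000011011110101
Gen 13 (rule 45): 111010110001111
Gen 14 (rule 90): 101000111011001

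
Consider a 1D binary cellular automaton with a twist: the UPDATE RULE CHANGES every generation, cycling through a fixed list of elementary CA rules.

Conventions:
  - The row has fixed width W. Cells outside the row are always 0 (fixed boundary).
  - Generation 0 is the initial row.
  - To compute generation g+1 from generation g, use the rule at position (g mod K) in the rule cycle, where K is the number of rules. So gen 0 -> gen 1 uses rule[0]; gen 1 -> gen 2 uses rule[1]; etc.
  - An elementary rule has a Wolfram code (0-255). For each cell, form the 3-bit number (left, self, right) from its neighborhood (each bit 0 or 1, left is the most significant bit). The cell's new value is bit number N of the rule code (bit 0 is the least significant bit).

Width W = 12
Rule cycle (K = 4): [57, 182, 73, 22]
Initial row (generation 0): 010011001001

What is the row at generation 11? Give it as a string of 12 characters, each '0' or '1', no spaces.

Gen 0: 010011001001
Gen 1 (rule 57): 001010100100
Gen 2 (rule 182): 011111111110
Gen 3 (rule 73): 010000000010
Gen 4 (rule 22): 111000000111
Gen 5 (rule 57): 100111110100
Gen 6 (rule 182): 111011101110
Gen 7 (rule 73): 101010101010
Gen 8 (rule 22): 101010101011
Gen 9 (rule 57): 010101010110
Gen 10 (rule 182): 111111111001
Gen 11 (rule 73): 100000001000

Answer: 100000001000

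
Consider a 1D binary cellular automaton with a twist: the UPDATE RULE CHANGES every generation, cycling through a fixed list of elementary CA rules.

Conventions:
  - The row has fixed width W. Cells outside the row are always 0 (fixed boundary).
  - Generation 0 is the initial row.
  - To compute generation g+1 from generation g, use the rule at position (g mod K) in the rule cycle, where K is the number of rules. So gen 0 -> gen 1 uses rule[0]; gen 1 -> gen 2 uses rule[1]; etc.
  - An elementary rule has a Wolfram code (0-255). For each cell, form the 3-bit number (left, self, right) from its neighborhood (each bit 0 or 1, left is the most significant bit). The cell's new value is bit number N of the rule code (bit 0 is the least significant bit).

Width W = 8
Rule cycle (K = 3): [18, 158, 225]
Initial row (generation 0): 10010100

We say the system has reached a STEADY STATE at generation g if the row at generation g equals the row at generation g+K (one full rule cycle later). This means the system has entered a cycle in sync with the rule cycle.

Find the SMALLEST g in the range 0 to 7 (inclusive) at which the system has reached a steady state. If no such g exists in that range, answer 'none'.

Gen 0: 10010100
Gen 1 (rule 18): 01100010
Gen 2 (rule 158): 11010111
Gen 3 (rule 225): 01101011
Gen 4 (rule 18): 10000000
Gen 5 (rule 158): 11000000
Gen 6 (rule 225): 01011111
Gen 7 (rule 18): 10000000
Gen 8 (rule 158): 11000000
Gen 9 (rule 225): 01011111
Gen 10 (rule 18): 10000000

Answer: 4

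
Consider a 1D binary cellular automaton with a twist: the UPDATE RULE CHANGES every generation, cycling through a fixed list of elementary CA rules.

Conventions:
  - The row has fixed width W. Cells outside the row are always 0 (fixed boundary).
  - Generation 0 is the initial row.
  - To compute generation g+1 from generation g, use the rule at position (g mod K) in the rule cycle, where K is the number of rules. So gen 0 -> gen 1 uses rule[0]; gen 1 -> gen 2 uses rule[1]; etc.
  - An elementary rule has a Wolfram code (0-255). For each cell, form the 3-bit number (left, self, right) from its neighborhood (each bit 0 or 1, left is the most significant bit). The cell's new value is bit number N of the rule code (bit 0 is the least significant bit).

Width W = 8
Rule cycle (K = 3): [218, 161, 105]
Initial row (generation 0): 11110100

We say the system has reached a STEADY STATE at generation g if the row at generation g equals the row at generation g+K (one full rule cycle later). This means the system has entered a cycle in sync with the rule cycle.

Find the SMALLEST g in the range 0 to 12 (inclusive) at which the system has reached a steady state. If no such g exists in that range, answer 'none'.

Answer: none

Derivation:
Gen 0: 11110100
Gen 1 (rule 218): 11110010
Gen 2 (rule 161): 01100000
Gen 3 (rule 105): 01101111
Gen 4 (rule 218): 11101111
Gen 5 (rule 161): 01010110
Gen 6 (rule 105): 00101110
Gen 7 (rule 218): 01001111
Gen 8 (rule 161): 00000110
Gen 9 (rule 105): 11110110
Gen 10 (rule 218): 11110111
Gen 11 (rule 161): 01101010
Gen 12 (rule 105): 01110100
Gen 13 (rule 218): 11110010
Gen 14 (rule 161): 01100000
Gen 15 (rule 105): 01101111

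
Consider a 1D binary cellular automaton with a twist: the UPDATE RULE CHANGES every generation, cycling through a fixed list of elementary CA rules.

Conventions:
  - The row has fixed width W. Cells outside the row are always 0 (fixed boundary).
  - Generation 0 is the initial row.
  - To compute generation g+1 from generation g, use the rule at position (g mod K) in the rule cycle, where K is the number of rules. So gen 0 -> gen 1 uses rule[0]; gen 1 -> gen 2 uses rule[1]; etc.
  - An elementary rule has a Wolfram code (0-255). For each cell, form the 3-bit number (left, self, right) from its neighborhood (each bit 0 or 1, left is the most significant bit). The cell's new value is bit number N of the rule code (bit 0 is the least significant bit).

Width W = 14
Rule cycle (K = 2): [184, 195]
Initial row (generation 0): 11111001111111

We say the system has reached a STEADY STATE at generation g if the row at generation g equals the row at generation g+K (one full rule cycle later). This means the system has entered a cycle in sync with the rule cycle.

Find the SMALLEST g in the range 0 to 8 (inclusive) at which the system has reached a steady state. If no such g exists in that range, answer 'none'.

Gen 0: 11111001111111
Gen 1 (rule 184): 11110101111110
Gen 2 (rule 195): 01110000111110
Gen 3 (rule 184): 01101000111101
Gen 4 (rule 195): 10100011011100
Gen 5 (rule 184): 01010010111010
Gen 6 (rule 195): 10000100011000
Gen 7 (rule 184): 01000010010100
Gen 8 (rule 195): 10011100100001
Gen 9 (rule 184): 01011010010000
Gen 10 (rule 195): 10001000100111

Answer: none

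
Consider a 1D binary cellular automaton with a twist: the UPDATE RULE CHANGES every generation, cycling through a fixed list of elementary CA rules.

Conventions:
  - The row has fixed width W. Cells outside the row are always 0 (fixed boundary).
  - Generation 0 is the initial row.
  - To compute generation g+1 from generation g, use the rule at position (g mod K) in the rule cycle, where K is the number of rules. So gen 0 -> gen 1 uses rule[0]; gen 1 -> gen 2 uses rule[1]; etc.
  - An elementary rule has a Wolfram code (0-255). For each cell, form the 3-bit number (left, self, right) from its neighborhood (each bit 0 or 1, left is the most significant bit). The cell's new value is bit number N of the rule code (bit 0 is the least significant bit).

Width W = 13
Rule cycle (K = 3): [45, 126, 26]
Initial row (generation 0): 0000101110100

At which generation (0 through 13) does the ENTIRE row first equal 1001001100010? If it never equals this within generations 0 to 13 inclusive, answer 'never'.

Gen 0: 0000101110100
Gen 1 (rule 45): 1110111001101
Gen 2 (rule 126): 1011101111111
Gen 3 (rule 26): 0010001000000
Gen 4 (rule 45): 1010101011111
Gen 5 (rule 126): 1111111110001
Gen 6 (rule 26): 1000000001010
Gen 7 (rule 45): 1011111101110
Gen 8 (rule 126): 1110000111011
Gen 9 (rule 26): 1001001100010
Gen 10 (rule 45): 1001001001010
Gen 11 (rule 126): 1111111111111
Gen 12 (rule 26): 1000000000000
Gen 13 (rule 45): 1011111111111

Answer: 9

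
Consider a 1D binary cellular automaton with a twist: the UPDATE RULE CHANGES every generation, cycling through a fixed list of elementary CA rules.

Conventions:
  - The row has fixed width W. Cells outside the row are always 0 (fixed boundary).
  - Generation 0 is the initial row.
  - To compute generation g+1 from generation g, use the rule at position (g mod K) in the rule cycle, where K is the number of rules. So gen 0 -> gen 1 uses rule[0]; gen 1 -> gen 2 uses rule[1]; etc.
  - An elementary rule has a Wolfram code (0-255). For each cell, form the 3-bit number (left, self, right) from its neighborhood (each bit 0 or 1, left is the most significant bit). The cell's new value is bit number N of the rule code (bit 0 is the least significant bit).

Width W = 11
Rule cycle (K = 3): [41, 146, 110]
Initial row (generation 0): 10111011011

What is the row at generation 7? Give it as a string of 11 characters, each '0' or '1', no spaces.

Answer: 01100001010

Derivation:
Gen 0: 10111011011
Gen 1 (rule 41): 01100110110
Gen 2 (rule 146): 10011000001
Gen 3 (rule 110): 10111000011
Gen 4 (rule 41): 01100011010
Gen 5 (rule 146): 10010100001
Gen 6 (rule 110): 10111100011
Gen 7 (rule 41): 01100001010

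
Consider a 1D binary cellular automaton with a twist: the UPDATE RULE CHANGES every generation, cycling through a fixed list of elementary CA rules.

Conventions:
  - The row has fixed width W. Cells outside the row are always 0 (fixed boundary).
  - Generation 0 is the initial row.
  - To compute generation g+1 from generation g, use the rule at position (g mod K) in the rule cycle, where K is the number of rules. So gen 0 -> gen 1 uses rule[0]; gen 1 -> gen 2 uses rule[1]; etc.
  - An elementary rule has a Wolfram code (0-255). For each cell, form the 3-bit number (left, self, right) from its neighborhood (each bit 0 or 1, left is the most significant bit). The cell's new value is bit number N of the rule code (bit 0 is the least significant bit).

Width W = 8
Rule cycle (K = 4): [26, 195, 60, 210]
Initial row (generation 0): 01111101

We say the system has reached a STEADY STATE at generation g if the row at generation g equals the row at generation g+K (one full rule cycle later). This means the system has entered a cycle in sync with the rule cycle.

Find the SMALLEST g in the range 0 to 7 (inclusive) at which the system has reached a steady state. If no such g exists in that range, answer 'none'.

Gen 0: 01111101
Gen 1 (rule 26): 11000000
Gen 2 (rule 195): 01011111
Gen 3 (rule 60): 01110000
Gen 4 (rule 210): 10111000
Gen 5 (rule 26): 00100100
Gen 6 (rule 195): 11001001
Gen 7 (rule 60): 10101101
Gen 8 (rule 210): 00000100
Gen 9 (rule 26): 00001010
Gen 10 (rule 195): 11110000
Gen 11 (rule 60): 10001000

Answer: none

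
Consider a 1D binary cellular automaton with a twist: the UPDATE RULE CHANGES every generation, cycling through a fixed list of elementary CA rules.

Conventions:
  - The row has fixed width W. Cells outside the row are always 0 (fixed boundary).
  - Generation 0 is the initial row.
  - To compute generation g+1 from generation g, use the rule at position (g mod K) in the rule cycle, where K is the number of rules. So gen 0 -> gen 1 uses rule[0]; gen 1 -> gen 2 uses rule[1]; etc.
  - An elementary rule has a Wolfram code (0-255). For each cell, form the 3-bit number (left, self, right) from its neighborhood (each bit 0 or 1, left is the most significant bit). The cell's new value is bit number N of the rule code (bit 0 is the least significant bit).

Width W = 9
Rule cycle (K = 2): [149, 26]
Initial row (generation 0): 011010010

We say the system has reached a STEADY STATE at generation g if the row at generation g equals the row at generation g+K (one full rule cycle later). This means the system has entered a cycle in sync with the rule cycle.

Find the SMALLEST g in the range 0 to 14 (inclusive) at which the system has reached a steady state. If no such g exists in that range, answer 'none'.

Gen 0: 011010010
Gen 1 (rule 149): 000011011
Gen 2 (rule 26): 000110010
Gen 3 (rule 149): 110001011
Gen 4 (rule 26): 101010010
Gen 5 (rule 149): 101011011
Gen 6 (rule 26): 000010010
Gen 7 (rule 149): 111011011
Gen 8 (rule 26): 100010010
Gen 9 (rule 149): 111011011
Gen 10 (rule 26): 100010010
Gen 11 (rule 149): 111011011
Gen 12 (rule 26): 100010010
Gen 13 (rule 149): 111011011
Gen 14 (rule 26): 100010010
Gen 15 (rule 149): 111011011
Gen 16 (rule 26): 100010010

Answer: 7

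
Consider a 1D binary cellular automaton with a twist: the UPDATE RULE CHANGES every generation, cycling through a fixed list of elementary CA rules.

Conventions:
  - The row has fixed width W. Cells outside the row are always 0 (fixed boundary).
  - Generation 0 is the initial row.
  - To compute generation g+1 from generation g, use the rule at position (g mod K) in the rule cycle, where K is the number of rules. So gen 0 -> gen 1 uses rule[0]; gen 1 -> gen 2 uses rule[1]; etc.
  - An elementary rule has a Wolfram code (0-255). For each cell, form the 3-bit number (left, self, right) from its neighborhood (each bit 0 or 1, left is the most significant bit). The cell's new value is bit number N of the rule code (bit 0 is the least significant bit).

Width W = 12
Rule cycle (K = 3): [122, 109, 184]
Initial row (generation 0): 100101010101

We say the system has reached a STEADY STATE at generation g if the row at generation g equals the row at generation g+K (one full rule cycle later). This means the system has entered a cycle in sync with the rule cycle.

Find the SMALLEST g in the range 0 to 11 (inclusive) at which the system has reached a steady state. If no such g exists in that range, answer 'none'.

Gen 0: 100101010101
Gen 1 (rule 122): 011010101010
Gen 2 (rule 109): 011111111110
Gen 3 (rule 184): 011111111101
Gen 4 (rule 122): 110000000110
Gen 5 (rule 109): 110111110110
Gen 6 (rule 184): 101111101101
Gen 7 (rule 122): 011000111110
Gen 8 (rule 109): 011010100010
Gen 9 (rule 184): 010101010001
Gen 10 (rule 122): 101010101010
Gen 11 (rule 109): 111111111110
Gen 12 (rule 184): 111111111101
Gen 13 (rule 122): 100000000110
Gen 14 (rule 109): 101111110110

Answer: none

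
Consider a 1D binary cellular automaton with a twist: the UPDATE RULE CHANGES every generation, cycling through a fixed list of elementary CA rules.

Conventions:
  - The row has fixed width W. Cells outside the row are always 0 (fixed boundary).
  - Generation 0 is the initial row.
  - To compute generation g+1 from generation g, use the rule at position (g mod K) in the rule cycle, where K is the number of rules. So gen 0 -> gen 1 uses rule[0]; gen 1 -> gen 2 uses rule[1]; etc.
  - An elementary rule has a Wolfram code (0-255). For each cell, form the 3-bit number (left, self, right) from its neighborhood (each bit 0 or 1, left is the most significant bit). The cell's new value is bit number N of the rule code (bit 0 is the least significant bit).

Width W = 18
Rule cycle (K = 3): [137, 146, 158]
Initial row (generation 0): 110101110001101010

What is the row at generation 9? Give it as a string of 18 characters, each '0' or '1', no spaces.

Answer: 110010101110010101

Derivation:
Gen 0: 110101110001101010
Gen 1 (rule 137): 100001100101000000
Gen 2 (rule 146): 010010011000100000
Gen 3 (rule 158): 111111110101110000
Gen 4 (rule 137): 111111100001100111
Gen 5 (rule 146): 011111010010011010
Gen 6 (rule 158): 111110011111110011
Gen 7 (rule 137): 111100011111100010
Gen 8 (rule 146): 011010101111010101
Gen 9 (rule 158): 110010101110010101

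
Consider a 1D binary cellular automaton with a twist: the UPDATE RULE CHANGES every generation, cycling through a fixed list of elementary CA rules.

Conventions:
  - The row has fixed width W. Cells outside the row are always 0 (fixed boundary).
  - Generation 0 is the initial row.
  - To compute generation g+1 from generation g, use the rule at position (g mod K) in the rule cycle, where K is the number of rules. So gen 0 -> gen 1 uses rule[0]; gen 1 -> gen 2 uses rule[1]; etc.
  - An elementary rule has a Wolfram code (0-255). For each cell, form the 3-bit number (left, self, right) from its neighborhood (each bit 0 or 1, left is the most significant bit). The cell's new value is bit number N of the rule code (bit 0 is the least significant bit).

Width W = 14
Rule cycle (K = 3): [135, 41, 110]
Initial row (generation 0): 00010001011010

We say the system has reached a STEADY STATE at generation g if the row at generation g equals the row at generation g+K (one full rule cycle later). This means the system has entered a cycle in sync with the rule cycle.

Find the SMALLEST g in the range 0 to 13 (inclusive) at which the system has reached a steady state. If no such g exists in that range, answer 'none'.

Answer: none

Derivation:
Gen 0: 00010001011010
Gen 1 (rule 135): 11110111000010
Gen 2 (rule 41): 10001100011000
Gen 3 (rule 110): 10011100111000
Gen 4 (rule 135): 10101001010011
Gen 5 (rule 41): 01010000100010
Gen 6 (rule 110): 11110001100110
Gen 7 (rule 135): 01100110001000
Gen 8 (rule 41): 01000100100011
Gen 9 (rule 110): 11001101100111
Gen 10 (rule 135): 00010000001010
Gen 11 (rule 41): 11000111100100
Gen 12 (rule 110): 11001100101100
Gen 13 (rule 135): 00010001100001
Gen 14 (rule 41): 11000101001100
Gen 15 (rule 110): 11001111011100
Gen 16 (rule 135): 00010110001001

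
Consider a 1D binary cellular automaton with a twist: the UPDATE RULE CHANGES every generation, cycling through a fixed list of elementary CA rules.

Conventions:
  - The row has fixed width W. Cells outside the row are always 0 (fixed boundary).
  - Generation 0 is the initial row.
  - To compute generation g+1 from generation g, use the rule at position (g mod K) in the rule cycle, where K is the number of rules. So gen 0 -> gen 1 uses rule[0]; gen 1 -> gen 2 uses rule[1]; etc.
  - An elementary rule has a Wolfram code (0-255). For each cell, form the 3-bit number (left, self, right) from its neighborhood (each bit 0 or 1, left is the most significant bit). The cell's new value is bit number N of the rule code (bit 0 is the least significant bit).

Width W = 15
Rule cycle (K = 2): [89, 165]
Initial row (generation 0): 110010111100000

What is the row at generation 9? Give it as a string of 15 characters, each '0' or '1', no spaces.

Answer: 111001100001111

Derivation:
Gen 0: 110010111100000
Gen 1 (rule 89): 111000100111111
Gen 2 (rule 165): 010010100011110
Gen 3 (rule 89): 001000011010011
Gen 4 (rule 165): 101011000110000
Gen 5 (rule 89): 000011110111111
Gen 6 (rule 165): 111001101011110
Gen 7 (rule 89): 101101100010011
Gen 8 (rule 165): 110010001010000
Gen 9 (rule 89): 111001100001111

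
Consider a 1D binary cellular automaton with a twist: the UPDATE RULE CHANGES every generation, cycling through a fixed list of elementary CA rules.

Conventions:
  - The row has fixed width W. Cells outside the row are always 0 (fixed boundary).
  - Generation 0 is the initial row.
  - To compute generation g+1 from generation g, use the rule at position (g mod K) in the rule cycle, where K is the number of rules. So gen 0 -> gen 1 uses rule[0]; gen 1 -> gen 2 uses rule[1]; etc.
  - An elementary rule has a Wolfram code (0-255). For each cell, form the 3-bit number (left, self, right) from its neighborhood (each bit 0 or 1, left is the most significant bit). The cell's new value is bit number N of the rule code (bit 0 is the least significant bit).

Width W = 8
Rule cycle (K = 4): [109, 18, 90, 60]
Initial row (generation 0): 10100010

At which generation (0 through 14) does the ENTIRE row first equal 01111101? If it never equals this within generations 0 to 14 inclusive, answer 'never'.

Gen 0: 10100010
Gen 1 (rule 109): 11101010
Gen 2 (rule 18): 00000001
Gen 3 (rule 90): 00000010
Gen 4 (rule 60): 00000011
Gen 5 (rule 109): 11111011
Gen 6 (rule 18): 00000000
Gen 7 (rule 90): 00000000
Gen 8 (rule 60): 00000000
Gen 9 (rule 109): 11111111
Gen 10 (rule 18): 00000000
Gen 11 (rule 90): 00000000
Gen 12 (rule 60): 00000000
Gen 13 (rule 109): 11111111
Gen 14 (rule 18): 00000000

Answer: never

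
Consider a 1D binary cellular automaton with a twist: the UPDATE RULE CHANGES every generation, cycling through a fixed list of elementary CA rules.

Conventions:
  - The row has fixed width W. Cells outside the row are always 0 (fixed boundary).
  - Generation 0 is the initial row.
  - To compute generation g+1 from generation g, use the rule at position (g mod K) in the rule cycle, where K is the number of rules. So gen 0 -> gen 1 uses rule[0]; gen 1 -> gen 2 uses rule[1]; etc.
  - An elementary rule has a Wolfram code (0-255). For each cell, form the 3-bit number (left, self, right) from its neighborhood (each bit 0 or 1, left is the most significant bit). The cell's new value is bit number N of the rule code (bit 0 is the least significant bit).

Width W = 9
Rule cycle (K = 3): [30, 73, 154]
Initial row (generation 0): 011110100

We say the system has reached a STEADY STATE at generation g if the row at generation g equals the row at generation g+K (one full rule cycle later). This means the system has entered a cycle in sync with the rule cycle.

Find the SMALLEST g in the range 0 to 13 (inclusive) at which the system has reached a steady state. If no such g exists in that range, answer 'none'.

Answer: 11

Derivation:
Gen 0: 011110100
Gen 1 (rule 30): 110000110
Gen 2 (rule 73): 110110110
Gen 3 (rule 154): 100100101
Gen 4 (rule 30): 111111101
Gen 5 (rule 73): 100000100
Gen 6 (rule 154): 010001010
Gen 7 (rule 30): 111011011
Gen 8 (rule 73): 101011011
Gen 9 (rule 154): 000010010
Gen 10 (rule 30): 000111111
Gen 11 (rule 73): 110100001
Gen 12 (rule 154): 100010010
Gen 13 (rule 30): 110111111
Gen 14 (rule 73): 110100001
Gen 15 (rule 154): 100010010
Gen 16 (rule 30): 110111111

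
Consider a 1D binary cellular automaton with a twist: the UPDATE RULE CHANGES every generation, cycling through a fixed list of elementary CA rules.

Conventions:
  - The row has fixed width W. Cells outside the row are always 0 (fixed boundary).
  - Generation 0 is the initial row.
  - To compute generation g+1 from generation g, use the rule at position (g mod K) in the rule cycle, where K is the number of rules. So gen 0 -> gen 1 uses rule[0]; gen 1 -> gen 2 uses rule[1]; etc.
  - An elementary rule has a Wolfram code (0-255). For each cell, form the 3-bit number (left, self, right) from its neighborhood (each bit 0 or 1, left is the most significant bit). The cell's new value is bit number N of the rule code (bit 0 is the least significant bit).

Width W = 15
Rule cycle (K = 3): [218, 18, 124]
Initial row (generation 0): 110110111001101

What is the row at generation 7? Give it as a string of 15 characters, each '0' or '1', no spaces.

Gen 0: 110110111001101
Gen 1 (rule 218): 110110111111100
Gen 2 (rule 18): 000000000000010
Gen 3 (rule 124): 000000000000011
Gen 4 (rule 218): 000000000000111
Gen 5 (rule 18): 000000000001000
Gen 6 (rule 124): 000000000001100
Gen 7 (rule 218): 000000000011110

Answer: 000000000011110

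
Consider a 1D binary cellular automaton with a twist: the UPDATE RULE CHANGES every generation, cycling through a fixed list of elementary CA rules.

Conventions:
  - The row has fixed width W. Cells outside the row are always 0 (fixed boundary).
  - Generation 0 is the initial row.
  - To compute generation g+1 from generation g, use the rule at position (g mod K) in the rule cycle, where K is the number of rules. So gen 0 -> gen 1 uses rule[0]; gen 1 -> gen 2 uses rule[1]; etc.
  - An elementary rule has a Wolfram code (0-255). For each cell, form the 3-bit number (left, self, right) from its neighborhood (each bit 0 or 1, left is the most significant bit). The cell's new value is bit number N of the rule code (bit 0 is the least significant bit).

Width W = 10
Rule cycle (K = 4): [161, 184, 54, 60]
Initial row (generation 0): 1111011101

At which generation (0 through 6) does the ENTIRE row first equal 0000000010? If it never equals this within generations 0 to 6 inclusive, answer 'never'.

Gen 0: 1111011101
Gen 1 (rule 161): 0110101010
Gen 2 (rule 184): 0101010101
Gen 3 (rule 54): 1111111111
Gen 4 (rule 60): 1000000000
Gen 5 (rule 161): 0011111111
Gen 6 (rule 184): 0011111110

Answer: never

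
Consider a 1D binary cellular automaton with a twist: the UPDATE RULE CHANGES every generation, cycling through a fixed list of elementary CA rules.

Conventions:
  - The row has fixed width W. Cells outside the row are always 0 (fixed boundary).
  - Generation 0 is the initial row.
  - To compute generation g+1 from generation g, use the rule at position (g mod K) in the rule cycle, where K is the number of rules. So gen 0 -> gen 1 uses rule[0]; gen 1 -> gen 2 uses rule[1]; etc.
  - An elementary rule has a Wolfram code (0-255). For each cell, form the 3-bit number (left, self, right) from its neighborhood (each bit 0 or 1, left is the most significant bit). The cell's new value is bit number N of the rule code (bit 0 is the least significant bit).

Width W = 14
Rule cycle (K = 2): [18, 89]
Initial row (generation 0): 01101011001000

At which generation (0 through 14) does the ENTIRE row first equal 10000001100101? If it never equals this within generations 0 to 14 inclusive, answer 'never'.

Answer: never

Derivation:
Gen 0: 01101011001000
Gen 1 (rule 18): 10000000110100
Gen 2 (rule 89): 01111110110011
Gen 3 (rule 18): 10000000001100
Gen 4 (rule 89): 01111111101111
Gen 5 (rule 18): 10000000000000
Gen 6 (rule 89): 01111111111111
Gen 7 (rule 18): 10000000000000
Gen 8 (rule 89): 01111111111111
Gen 9 (rule 18): 10000000000000
Gen 10 (rule 89): 01111111111111
Gen 11 (rule 18): 10000000000000
Gen 12 (rule 89): 01111111111111
Gen 13 (rule 18): 10000000000000
Gen 14 (rule 89): 01111111111111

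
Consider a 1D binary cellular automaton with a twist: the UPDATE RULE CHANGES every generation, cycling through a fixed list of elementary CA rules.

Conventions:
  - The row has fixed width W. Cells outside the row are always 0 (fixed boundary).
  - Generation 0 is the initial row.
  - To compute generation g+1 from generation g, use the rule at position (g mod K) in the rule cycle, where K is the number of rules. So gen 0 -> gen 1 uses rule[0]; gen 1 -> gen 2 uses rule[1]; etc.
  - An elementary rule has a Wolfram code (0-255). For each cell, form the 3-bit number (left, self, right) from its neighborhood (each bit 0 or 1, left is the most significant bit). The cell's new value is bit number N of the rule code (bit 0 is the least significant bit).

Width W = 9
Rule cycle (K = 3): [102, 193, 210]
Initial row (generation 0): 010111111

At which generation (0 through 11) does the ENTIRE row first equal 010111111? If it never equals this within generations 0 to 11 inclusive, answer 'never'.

Answer: 0

Derivation:
Gen 0: 010111111
Gen 1 (rule 102): 111000001
Gen 2 (rule 193): 011011100
Gen 3 (rule 210): 101001110
Gen 4 (rule 102): 111010010
Gen 5 (rule 193): 011000000
Gen 6 (rule 210): 101100000
Gen 7 (rule 102): 110100000
Gen 8 (rule 193): 010001111
Gen 9 (rule 210): 101010111
Gen 10 (rule 102): 111111001
Gen 11 (rule 193): 011111000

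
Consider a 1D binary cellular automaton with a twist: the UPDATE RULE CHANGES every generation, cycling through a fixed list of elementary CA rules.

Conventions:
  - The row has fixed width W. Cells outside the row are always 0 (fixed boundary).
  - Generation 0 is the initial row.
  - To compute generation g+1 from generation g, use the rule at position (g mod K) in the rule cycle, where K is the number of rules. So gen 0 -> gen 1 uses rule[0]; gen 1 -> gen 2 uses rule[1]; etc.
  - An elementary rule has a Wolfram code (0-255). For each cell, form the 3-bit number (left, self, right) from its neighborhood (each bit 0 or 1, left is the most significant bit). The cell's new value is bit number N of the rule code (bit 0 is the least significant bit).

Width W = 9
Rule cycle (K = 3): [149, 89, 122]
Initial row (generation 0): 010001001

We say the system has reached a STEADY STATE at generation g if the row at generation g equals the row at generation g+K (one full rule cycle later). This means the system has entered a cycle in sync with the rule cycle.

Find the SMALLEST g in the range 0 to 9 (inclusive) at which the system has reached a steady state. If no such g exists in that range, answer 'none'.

Answer: 4

Derivation:
Gen 0: 010001001
Gen 1 (rule 149): 011101101
Gen 2 (rule 89): 010101100
Gen 3 (rule 122): 101011110
Gen 4 (rule 149): 101001101
Gen 5 (rule 89): 000101100
Gen 6 (rule 122): 001011110
Gen 7 (rule 149): 101001101
Gen 8 (rule 89): 000101100
Gen 9 (rule 122): 001011110
Gen 10 (rule 149): 101001101
Gen 11 (rule 89): 000101100
Gen 12 (rule 122): 001011110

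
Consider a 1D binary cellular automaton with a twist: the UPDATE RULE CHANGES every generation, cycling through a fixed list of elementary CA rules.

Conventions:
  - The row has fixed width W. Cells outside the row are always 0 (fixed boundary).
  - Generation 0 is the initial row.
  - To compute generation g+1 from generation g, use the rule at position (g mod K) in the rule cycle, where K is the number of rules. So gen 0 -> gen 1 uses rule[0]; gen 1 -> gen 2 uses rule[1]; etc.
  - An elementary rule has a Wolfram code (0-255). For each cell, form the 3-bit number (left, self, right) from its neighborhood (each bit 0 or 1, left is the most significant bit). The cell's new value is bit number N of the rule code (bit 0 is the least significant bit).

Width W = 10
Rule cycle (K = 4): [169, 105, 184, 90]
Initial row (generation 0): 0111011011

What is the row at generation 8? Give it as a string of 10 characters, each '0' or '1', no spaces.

Gen 0: 0111011011
Gen 1 (rule 169): 0110110110
Gen 2 (rule 105): 0111111110
Gen 3 (rule 184): 0111111101
Gen 4 (rule 90): 1100000100
Gen 5 (rule 169): 1001110001
Gen 6 (rule 105): 0001010100
Gen 7 (rule 184): 0000101010
Gen 8 (rule 90): 0001000001

Answer: 0001000001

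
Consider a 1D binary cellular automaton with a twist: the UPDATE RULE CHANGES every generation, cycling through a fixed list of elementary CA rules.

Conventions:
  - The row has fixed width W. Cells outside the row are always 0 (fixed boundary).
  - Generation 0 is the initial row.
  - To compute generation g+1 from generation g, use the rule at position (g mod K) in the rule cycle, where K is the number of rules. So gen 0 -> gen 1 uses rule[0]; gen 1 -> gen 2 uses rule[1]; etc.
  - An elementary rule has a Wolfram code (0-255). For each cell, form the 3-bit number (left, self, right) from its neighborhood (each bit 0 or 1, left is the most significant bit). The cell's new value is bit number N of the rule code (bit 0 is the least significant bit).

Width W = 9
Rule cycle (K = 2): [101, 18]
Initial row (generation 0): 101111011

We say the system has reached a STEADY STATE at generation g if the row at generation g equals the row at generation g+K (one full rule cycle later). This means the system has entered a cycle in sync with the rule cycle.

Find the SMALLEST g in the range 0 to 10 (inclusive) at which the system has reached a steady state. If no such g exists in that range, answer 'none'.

Gen 0: 101111011
Gen 1 (rule 101): 110001101
Gen 2 (rule 18): 001010000
Gen 3 (rule 101): 101110111
Gen 4 (rule 18): 000000000
Gen 5 (rule 101): 111111111
Gen 6 (rule 18): 000000000
Gen 7 (rule 101): 111111111
Gen 8 (rule 18): 000000000
Gen 9 (rule 101): 111111111
Gen 10 (rule 18): 000000000
Gen 11 (rule 101): 111111111
Gen 12 (rule 18): 000000000

Answer: 4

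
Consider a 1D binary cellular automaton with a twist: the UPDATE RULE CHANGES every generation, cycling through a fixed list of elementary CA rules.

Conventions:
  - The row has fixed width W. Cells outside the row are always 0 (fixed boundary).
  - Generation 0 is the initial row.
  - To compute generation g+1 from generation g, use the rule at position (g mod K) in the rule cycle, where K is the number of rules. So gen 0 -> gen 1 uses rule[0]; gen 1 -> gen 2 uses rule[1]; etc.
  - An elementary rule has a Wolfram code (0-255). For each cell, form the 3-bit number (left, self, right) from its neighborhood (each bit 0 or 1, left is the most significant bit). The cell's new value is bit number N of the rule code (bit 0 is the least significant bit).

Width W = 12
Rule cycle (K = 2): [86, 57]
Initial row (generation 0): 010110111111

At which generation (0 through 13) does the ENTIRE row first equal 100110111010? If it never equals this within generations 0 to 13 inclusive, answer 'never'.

Gen 0: 010110111111
Gen 1 (rule 86): 110010000001
Gen 2 (rule 57): 101001111100
Gen 3 (rule 86): 101110000110
Gen 4 (rule 57): 011001110101
Gen 5 (rule 86): 101110010101
Gen 6 (rule 57): 011001001010
Gen 7 (rule 86): 101111111011
Gen 8 (rule 57): 011000000110
Gen 9 (rule 86): 101100001011
Gen 10 (rule 57): 011011100110
Gen 11 (rule 86): 101000111011
Gen 12 (rule 57): 010110100110
Gen 13 (rule 86): 110010111011

Answer: never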